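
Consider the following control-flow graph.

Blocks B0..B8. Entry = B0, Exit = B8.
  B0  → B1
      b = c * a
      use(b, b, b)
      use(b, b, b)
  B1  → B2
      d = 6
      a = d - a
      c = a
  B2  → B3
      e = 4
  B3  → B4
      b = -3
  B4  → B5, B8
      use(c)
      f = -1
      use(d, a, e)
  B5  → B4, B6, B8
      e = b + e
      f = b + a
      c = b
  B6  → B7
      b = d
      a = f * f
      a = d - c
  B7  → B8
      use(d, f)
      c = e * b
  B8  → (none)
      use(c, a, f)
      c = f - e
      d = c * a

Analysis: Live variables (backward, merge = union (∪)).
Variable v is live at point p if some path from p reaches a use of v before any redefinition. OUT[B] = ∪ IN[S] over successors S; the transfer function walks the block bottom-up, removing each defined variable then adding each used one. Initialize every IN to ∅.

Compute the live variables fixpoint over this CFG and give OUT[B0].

Converged values:
  B0:  IN={a, c}  OUT={a}
  B1:  IN={a}  OUT={a, c, d}
  B2:  IN={a, c, d}  OUT={a, c, d, e}
  B3:  IN={a, c, d, e}  OUT={a, b, c, d, e}
  B4:  IN={a, b, c, d, e}  OUT={a, b, c, d, e, f}
  B5:  IN={a, b, d, e}  OUT={a, b, c, d, e, f}
  B6:  IN={c, d, e, f}  OUT={a, b, d, e, f}
  B7:  IN={a, b, d, e, f}  OUT={a, c, e, f}
  B8:  IN={a, c, e, f}  OUT={}

Merge at B0: OUT[B0] = IN[B1] = {a}

Answer: {a}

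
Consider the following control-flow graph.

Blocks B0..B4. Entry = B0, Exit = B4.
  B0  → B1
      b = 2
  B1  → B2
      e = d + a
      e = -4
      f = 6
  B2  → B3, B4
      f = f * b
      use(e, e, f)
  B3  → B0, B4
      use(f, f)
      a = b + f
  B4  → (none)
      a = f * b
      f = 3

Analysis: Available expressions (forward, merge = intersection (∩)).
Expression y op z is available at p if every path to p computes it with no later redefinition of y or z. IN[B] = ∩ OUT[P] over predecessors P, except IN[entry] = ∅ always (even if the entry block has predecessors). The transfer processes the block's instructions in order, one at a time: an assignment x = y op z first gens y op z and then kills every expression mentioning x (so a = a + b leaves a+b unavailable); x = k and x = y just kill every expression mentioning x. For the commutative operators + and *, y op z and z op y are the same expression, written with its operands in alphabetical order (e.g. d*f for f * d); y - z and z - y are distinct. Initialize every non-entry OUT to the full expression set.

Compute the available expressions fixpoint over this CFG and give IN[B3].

Converged values:
  B0:   IN={}   OUT={}
  B1:   IN={}   OUT={a+d}
  B2:   IN={a+d}   OUT={a+d}
  B3:   IN={a+d}   OUT={b+f}
  B4:   IN={}   OUT={}

Merge at B3: IN[B3] = OUT[B2] = {a+d}

Answer: {a+d}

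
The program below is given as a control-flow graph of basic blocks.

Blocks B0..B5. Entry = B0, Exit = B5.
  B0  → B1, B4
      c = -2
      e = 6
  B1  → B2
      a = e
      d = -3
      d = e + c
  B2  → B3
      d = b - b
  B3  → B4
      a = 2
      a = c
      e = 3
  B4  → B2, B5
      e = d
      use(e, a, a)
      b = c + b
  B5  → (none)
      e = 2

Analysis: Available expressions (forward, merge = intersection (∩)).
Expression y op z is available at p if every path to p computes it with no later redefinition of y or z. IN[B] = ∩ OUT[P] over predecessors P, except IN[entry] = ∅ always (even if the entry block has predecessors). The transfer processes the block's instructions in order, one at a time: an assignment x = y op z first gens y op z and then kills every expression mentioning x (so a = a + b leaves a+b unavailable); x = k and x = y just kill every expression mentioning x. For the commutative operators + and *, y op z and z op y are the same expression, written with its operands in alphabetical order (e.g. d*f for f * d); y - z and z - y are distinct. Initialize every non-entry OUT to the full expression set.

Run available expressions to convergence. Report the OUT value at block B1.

Answer: {c+e}

Working:
Fixpoint table:
  B0:   IN={}   OUT={}
  B1:   IN={}   OUT={c+e}
  B2:   IN={}   OUT={b-b}
  B3:   IN={b-b}   OUT={b-b}
  B4:   IN={}   OUT={}
  B5:   IN={}   OUT={}

Merge at B1: IN[B1] = OUT[B0] = {}
Applying B1's transfer function to that IN value gives OUT[B1] (row B1 above).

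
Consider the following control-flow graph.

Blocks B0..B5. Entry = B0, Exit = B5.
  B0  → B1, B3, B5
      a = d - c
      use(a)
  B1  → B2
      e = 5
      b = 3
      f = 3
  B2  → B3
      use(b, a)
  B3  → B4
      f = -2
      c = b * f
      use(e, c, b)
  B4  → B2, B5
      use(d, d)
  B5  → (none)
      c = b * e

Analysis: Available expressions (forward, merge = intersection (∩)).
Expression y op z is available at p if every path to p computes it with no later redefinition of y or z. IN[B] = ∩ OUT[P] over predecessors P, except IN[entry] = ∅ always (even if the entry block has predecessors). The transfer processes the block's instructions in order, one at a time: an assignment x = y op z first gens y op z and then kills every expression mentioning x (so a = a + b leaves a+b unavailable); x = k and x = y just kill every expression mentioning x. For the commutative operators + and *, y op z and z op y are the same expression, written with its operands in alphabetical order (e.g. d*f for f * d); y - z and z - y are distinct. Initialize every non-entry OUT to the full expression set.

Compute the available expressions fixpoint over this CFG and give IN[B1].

Fixpoint table:
  B0:  IN={}  OUT={d-c}
  B1:  IN={d-c}  OUT={d-c}
  B2:  IN={}  OUT={}
  B3:  IN={}  OUT={b*f}
  B4:  IN={b*f}  OUT={b*f}
  B5:  IN={}  OUT={b*e}

Merge at B1: IN[B1] = OUT[B0] = {d-c}

Answer: {d-c}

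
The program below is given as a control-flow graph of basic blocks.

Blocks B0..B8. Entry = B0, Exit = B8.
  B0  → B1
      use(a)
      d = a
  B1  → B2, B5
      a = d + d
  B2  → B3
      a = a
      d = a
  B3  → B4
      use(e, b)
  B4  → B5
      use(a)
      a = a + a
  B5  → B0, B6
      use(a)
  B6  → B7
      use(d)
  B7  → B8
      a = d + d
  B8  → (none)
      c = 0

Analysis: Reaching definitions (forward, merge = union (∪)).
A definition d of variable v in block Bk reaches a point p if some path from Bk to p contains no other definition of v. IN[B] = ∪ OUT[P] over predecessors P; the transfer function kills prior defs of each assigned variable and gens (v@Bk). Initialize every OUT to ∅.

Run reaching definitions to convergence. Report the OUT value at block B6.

Answer: {a@B1, a@B4, d@B0, d@B2}

Derivation:
Per-block solution:
  B0: | IN={a@B1, a@B4, d@B0, d@B2} | OUT={a@B1, a@B4, d@B0}
  B1: | IN={a@B1, a@B4, d@B0} | OUT={a@B1, d@B0}
  B2: | IN={a@B1, d@B0} | OUT={a@B2, d@B2}
  B3: | IN={a@B2, d@B2} | OUT={a@B2, d@B2}
  B4: | IN={a@B2, d@B2} | OUT={a@B4, d@B2}
  B5: | IN={a@B1, a@B4, d@B0, d@B2} | OUT={a@B1, a@B4, d@B0, d@B2}
  B6: | IN={a@B1, a@B4, d@B0, d@B2} | OUT={a@B1, a@B4, d@B0, d@B2}
  B7: | IN={a@B1, a@B4, d@B0, d@B2} | OUT={a@B7, d@B0, d@B2}
  B8: | IN={a@B7, d@B0, d@B2} | OUT={a@B7, c@B8, d@B0, d@B2}

Merge at B6: IN[B6] = OUT[B5] = {a@B1, a@B4, d@B0, d@B2}
Applying B6's transfer function to that IN value gives OUT[B6] (row B6 above).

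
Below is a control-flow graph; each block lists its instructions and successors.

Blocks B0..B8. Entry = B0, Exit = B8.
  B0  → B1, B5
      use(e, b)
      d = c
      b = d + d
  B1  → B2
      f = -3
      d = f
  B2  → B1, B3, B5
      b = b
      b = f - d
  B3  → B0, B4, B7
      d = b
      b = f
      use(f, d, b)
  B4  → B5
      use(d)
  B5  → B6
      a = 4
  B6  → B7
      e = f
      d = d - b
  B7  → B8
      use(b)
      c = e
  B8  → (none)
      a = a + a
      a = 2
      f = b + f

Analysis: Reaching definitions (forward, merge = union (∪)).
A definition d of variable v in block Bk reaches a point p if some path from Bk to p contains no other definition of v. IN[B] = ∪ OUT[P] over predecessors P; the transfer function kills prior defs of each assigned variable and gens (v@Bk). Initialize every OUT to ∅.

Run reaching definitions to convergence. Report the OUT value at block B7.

Per-block solution:
  B0:  IN={b@B3, d@B3, f@B1}  OUT={b@B0, d@B0, f@B1}
  B1:  IN={b@B0, b@B2, d@B0, d@B1, f@B1}  OUT={b@B0, b@B2, d@B1, f@B1}
  B2:  IN={b@B0, b@B2, d@B1, f@B1}  OUT={b@B2, d@B1, f@B1}
  B3:  IN={b@B2, d@B1, f@B1}  OUT={b@B3, d@B3, f@B1}
  B4:  IN={b@B3, d@B3, f@B1}  OUT={b@B3, d@B3, f@B1}
  B5:  IN={b@B0, b@B2, b@B3, d@B0, d@B1, d@B3, f@B1}  OUT={a@B5, b@B0, b@B2, b@B3, d@B0, d@B1, d@B3, f@B1}
  B6:  IN={a@B5, b@B0, b@B2, b@B3, d@B0, d@B1, d@B3, f@B1}  OUT={a@B5, b@B0, b@B2, b@B3, d@B6, e@B6, f@B1}
  B7:  IN={a@B5, b@B0, b@B2, b@B3, d@B3, d@B6, e@B6, f@B1}  OUT={a@B5, b@B0, b@B2, b@B3, c@B7, d@B3, d@B6, e@B6, f@B1}
  B8:  IN={a@B5, b@B0, b@B2, b@B3, c@B7, d@B3, d@B6, e@B6, f@B1}  OUT={a@B8, b@B0, b@B2, b@B3, c@B7, d@B3, d@B6, e@B6, f@B8}

Merge at B7: IN[B7] = OUT[B3] ⊔ OUT[B6] = {a@B5, b@B0, b@B2, b@B3, d@B3, d@B6, e@B6, f@B1}
Applying B7's transfer function to that IN value gives OUT[B7] (row B7 above).

Answer: {a@B5, b@B0, b@B2, b@B3, c@B7, d@B3, d@B6, e@B6, f@B1}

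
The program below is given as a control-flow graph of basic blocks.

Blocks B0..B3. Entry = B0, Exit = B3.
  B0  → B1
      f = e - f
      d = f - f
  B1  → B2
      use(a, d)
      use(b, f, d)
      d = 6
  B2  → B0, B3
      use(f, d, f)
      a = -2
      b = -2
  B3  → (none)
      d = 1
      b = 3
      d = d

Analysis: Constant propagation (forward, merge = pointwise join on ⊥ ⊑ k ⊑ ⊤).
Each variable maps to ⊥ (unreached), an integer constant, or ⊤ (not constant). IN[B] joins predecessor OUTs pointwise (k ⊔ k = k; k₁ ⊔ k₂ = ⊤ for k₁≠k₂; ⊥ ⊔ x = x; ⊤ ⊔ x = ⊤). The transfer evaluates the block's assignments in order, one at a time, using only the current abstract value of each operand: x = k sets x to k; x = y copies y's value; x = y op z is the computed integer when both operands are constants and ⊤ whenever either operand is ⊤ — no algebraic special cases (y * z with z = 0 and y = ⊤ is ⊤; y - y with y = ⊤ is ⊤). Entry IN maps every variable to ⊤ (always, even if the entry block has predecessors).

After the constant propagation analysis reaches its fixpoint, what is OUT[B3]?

Answer: {a: -2, b: 3, c: ⊤, d: 1, e: ⊤, f: ⊤}

Trace:
Converged values:
  B0: | IN=(all ⊤) | OUT=(all ⊤)
  B1: | IN=(all ⊤) | OUT={d:6; rest ⊤}
  B2: | IN={d:6; rest ⊤} | OUT={a:-2, b:-2, d:6; rest ⊤}
  B3: | IN={a:-2, b:-2, d:6; rest ⊤} | OUT={a:-2, b:3, d:1; rest ⊤}

Merge at B3: IN[B3] = OUT[B2] = {a: -2, b: -2, c: ⊤, d: 6, e: ⊤, f: ⊤}
Applying B3's transfer function to that IN value gives OUT[B3] (row B3 above).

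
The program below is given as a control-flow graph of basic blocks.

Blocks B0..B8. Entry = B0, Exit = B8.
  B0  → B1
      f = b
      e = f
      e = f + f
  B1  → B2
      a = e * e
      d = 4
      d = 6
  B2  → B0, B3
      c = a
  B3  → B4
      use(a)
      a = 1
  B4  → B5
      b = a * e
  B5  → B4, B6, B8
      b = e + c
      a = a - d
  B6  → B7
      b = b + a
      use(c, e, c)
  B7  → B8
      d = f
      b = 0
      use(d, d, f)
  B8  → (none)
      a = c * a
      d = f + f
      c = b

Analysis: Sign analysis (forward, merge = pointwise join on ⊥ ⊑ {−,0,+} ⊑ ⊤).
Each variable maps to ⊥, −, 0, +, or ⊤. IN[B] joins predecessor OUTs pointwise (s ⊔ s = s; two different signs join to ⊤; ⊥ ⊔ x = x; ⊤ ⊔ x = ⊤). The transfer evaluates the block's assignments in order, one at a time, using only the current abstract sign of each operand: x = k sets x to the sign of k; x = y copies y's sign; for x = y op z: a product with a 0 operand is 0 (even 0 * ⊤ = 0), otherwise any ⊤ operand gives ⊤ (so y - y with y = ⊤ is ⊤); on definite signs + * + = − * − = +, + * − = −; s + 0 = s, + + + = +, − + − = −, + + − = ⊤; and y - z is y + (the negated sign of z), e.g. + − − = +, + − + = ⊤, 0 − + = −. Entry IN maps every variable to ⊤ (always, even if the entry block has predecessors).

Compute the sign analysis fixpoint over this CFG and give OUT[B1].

Per-block solution:
  B0:   IN=(all ⊤)   OUT=(all ⊤)
  B1:   IN=(all ⊤)   OUT={d:+; rest ⊤}
  B2:   IN={d:+; rest ⊤}   OUT={d:+; rest ⊤}
  B3:   IN={d:+; rest ⊤}   OUT={a:+, d:+; rest ⊤}
  B4:   IN={d:+; rest ⊤}   OUT={d:+; rest ⊤}
  B5:   IN={d:+; rest ⊤}   OUT={d:+; rest ⊤}
  B6:   IN={d:+; rest ⊤}   OUT={d:+; rest ⊤}
  B7:   IN={d:+; rest ⊤}   OUT={b:0; rest ⊤}
  B8:   IN=(all ⊤)   OUT=(all ⊤)

Merge at B1: IN[B1] = OUT[B0] = {a: ⊤, b: ⊤, c: ⊤, d: ⊤, e: ⊤, f: ⊤}
Applying B1's transfer function to that IN value gives OUT[B1] (row B1 above).

Answer: {a: ⊤, b: ⊤, c: ⊤, d: +, e: ⊤, f: ⊤}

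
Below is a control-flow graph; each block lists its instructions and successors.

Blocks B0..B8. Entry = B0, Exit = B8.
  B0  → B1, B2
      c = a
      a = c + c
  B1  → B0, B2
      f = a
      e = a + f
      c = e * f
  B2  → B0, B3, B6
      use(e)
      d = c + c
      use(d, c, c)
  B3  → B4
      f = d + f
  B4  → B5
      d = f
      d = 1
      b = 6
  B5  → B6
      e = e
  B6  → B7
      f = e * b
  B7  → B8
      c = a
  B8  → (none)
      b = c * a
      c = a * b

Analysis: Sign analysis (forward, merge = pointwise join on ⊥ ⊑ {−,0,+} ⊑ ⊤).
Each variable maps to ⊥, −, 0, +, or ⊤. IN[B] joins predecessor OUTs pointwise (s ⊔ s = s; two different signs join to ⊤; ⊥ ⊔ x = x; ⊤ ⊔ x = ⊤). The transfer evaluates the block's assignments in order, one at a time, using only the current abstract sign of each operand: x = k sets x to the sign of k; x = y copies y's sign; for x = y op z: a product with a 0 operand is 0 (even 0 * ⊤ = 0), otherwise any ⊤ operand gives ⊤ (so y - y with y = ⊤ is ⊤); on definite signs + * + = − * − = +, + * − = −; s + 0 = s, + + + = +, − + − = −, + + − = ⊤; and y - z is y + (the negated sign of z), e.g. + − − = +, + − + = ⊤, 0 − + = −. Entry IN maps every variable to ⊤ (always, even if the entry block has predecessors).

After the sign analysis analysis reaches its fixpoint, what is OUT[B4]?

Answer: {a: ⊤, b: +, c: ⊤, d: +, e: ⊤, f: ⊤}

Derivation:
Fixpoint table:
  B0: | IN=(all ⊤) | OUT=(all ⊤)
  B1: | IN=(all ⊤) | OUT=(all ⊤)
  B2: | IN=(all ⊤) | OUT=(all ⊤)
  B3: | IN=(all ⊤) | OUT=(all ⊤)
  B4: | IN=(all ⊤) | OUT={b:+, d:+; rest ⊤}
  B5: | IN={b:+, d:+; rest ⊤} | OUT={b:+, d:+; rest ⊤}
  B6: | IN=(all ⊤) | OUT=(all ⊤)
  B7: | IN=(all ⊤) | OUT=(all ⊤)
  B8: | IN=(all ⊤) | OUT=(all ⊤)

Merge at B4: IN[B4] = OUT[B3] = {a: ⊤, b: ⊤, c: ⊤, d: ⊤, e: ⊤, f: ⊤}
Applying B4's transfer function to that IN value gives OUT[B4] (row B4 above).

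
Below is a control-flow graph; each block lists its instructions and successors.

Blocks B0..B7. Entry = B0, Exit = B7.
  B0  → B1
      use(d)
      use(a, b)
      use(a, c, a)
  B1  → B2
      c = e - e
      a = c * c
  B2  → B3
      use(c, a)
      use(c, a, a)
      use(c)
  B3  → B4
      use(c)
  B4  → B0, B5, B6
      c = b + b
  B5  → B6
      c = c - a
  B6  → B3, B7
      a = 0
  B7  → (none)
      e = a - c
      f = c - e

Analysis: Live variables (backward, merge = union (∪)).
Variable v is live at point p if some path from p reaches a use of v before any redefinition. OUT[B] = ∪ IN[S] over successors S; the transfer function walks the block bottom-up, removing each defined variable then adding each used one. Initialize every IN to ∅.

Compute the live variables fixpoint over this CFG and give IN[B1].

Answer: {b, d, e}

Working:
Per-block solution:
  B0: | IN={a, b, c, d, e} | OUT={b, d, e}
  B1: | IN={b, d, e} | OUT={a, b, c, d, e}
  B2: | IN={a, b, c, d, e} | OUT={a, b, c, d, e}
  B3: | IN={a, b, c, d, e} | OUT={a, b, d, e}
  B4: | IN={a, b, d, e} | OUT={a, b, c, d, e}
  B5: | IN={a, b, c, d, e} | OUT={b, c, d, e}
  B6: | IN={b, c, d, e} | OUT={a, b, c, d, e}
  B7: | IN={a, c} | OUT={}

Merge at B1: OUT[B1] = IN[B2] = {a, b, c, d, e}
Applying B1's transfer function to that OUT value gives IN[B1] (row B1 above).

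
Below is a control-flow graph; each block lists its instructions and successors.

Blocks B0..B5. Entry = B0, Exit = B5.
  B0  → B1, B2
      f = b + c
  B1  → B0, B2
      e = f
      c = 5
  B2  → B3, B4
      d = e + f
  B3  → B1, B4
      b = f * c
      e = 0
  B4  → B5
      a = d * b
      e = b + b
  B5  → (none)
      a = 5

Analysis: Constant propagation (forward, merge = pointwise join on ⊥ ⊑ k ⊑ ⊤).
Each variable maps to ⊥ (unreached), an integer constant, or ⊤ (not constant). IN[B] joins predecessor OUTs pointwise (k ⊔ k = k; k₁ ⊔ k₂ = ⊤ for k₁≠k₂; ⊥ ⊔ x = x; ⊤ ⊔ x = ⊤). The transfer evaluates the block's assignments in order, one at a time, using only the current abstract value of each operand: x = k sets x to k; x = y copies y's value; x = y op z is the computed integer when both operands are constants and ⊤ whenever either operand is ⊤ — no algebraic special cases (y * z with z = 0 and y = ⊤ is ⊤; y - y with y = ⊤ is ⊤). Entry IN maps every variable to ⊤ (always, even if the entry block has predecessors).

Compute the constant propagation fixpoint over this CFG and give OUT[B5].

Answer: {a: 5, b: ⊤, c: ⊤, d: ⊤, e: ⊤, f: ⊤}

Derivation:
Per-block solution:
  B0:  IN=(all ⊤)  OUT=(all ⊤)
  B1:  IN=(all ⊤)  OUT={c:5; rest ⊤}
  B2:  IN=(all ⊤)  OUT=(all ⊤)
  B3:  IN=(all ⊤)  OUT={e:0; rest ⊤}
  B4:  IN=(all ⊤)  OUT=(all ⊤)
  B5:  IN=(all ⊤)  OUT={a:5; rest ⊤}

Merge at B5: IN[B5] = OUT[B4] = {a: ⊤, b: ⊤, c: ⊤, d: ⊤, e: ⊤, f: ⊤}
Applying B5's transfer function to that IN value gives OUT[B5] (row B5 above).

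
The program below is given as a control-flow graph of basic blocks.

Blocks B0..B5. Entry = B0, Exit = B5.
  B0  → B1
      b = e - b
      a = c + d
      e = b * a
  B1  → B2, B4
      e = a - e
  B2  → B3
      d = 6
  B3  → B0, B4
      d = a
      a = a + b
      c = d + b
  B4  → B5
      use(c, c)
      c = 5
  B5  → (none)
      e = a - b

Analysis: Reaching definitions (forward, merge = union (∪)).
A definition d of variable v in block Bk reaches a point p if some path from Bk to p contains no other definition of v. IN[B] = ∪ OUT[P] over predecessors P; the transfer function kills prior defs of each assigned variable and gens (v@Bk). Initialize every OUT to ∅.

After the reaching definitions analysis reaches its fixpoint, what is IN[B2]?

Fixpoint table:
  B0:  IN={a@B3, b@B0, c@B3, d@B3, e@B1}  OUT={a@B0, b@B0, c@B3, d@B3, e@B0}
  B1:  IN={a@B0, b@B0, c@B3, d@B3, e@B0}  OUT={a@B0, b@B0, c@B3, d@B3, e@B1}
  B2:  IN={a@B0, b@B0, c@B3, d@B3, e@B1}  OUT={a@B0, b@B0, c@B3, d@B2, e@B1}
  B3:  IN={a@B0, b@B0, c@B3, d@B2, e@B1}  OUT={a@B3, b@B0, c@B3, d@B3, e@B1}
  B4:  IN={a@B0, a@B3, b@B0, c@B3, d@B3, e@B1}  OUT={a@B0, a@B3, b@B0, c@B4, d@B3, e@B1}
  B5:  IN={a@B0, a@B3, b@B0, c@B4, d@B3, e@B1}  OUT={a@B0, a@B3, b@B0, c@B4, d@B3, e@B5}

Merge at B2: IN[B2] = OUT[B1] = {a@B0, b@B0, c@B3, d@B3, e@B1}

Answer: {a@B0, b@B0, c@B3, d@B3, e@B1}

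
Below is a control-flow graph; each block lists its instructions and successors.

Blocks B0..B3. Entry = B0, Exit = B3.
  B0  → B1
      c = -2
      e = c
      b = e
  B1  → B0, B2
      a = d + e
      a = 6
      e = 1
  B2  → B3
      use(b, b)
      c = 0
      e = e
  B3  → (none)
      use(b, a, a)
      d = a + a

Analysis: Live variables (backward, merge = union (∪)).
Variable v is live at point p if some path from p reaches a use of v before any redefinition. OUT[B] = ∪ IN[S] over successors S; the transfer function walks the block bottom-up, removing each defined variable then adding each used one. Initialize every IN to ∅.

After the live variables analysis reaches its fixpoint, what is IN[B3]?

Converged values:
  B0: | IN={d} | OUT={b, d, e}
  B1: | IN={b, d, e} | OUT={a, b, d, e}
  B2: | IN={a, b, e} | OUT={a, b}
  B3: | IN={a, b} | OUT={}

B3 is the boundary node: OUT[B3] = {}
Applying B3's transfer function to that OUT value gives IN[B3] (row B3 above).

Answer: {a, b}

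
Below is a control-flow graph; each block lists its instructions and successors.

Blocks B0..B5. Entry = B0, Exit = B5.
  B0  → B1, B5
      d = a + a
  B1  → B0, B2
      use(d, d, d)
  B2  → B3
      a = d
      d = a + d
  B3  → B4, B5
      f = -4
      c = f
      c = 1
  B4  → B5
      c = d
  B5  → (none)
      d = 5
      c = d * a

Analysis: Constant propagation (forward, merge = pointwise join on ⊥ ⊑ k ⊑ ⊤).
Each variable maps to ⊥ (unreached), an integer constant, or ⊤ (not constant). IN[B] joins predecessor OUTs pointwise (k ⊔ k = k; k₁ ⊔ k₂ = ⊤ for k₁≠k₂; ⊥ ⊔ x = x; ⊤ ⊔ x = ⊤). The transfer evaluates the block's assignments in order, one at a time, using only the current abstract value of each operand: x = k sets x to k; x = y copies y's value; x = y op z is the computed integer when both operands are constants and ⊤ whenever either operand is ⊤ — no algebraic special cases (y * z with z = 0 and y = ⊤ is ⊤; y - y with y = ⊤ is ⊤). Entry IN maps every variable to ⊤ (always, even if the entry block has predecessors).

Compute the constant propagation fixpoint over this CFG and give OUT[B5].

Converged values:
  B0:   IN=(all ⊤)   OUT=(all ⊤)
  B1:   IN=(all ⊤)   OUT=(all ⊤)
  B2:   IN=(all ⊤)   OUT=(all ⊤)
  B3:   IN=(all ⊤)   OUT={c:1, f:-4; rest ⊤}
  B4:   IN={c:1, f:-4; rest ⊤}   OUT={f:-4; rest ⊤}
  B5:   IN=(all ⊤)   OUT={d:5; rest ⊤}

Merge at B5: IN[B5] = OUT[B0] ⊔ OUT[B3] ⊔ OUT[B4] = {a: ⊤, b: ⊤, c: ⊤, d: ⊤, e: ⊤, f: ⊤}
Applying B5's transfer function to that IN value gives OUT[B5] (row B5 above).

Answer: {a: ⊤, b: ⊤, c: ⊤, d: 5, e: ⊤, f: ⊤}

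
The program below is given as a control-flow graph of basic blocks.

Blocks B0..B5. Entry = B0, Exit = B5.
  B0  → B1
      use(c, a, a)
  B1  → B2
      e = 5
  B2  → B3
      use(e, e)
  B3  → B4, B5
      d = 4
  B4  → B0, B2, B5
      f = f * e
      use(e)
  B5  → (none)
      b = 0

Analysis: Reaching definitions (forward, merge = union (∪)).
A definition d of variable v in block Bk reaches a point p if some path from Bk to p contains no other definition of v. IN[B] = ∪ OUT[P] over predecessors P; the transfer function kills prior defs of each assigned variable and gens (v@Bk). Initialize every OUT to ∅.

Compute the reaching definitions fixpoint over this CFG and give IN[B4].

Answer: {d@B3, e@B1, f@B4}

Trace:
Fixpoint table:
  B0:  IN={d@B3, e@B1, f@B4}  OUT={d@B3, e@B1, f@B4}
  B1:  IN={d@B3, e@B1, f@B4}  OUT={d@B3, e@B1, f@B4}
  B2:  IN={d@B3, e@B1, f@B4}  OUT={d@B3, e@B1, f@B4}
  B3:  IN={d@B3, e@B1, f@B4}  OUT={d@B3, e@B1, f@B4}
  B4:  IN={d@B3, e@B1, f@B4}  OUT={d@B3, e@B1, f@B4}
  B5:  IN={d@B3, e@B1, f@B4}  OUT={b@B5, d@B3, e@B1, f@B4}

Merge at B4: IN[B4] = OUT[B3] = {d@B3, e@B1, f@B4}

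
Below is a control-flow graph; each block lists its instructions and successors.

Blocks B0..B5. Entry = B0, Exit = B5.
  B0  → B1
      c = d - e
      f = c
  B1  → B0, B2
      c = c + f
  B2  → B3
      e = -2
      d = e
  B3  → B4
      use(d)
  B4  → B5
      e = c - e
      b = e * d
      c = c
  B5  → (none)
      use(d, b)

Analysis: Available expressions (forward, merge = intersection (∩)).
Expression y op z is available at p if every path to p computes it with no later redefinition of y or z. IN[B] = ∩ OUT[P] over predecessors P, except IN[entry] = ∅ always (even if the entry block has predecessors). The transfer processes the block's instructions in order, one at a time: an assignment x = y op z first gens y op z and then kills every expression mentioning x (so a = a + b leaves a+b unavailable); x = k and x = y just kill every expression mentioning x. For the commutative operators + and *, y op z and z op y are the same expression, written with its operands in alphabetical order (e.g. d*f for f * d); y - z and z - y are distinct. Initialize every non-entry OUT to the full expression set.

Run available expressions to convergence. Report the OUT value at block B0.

Answer: {d-e}

Working:
Converged values:
  B0: | IN={} | OUT={d-e}
  B1: | IN={d-e} | OUT={d-e}
  B2: | IN={d-e} | OUT={}
  B3: | IN={} | OUT={}
  B4: | IN={} | OUT={d*e}
  B5: | IN={d*e} | OUT={d*e}

Merge at B0 (entry node, so the boundary value {} is joined with the incoming edge(s)): IN[B0] = {} ∩ OUT[B1] = {}
Applying B0's transfer function to that IN value gives OUT[B0] (row B0 above).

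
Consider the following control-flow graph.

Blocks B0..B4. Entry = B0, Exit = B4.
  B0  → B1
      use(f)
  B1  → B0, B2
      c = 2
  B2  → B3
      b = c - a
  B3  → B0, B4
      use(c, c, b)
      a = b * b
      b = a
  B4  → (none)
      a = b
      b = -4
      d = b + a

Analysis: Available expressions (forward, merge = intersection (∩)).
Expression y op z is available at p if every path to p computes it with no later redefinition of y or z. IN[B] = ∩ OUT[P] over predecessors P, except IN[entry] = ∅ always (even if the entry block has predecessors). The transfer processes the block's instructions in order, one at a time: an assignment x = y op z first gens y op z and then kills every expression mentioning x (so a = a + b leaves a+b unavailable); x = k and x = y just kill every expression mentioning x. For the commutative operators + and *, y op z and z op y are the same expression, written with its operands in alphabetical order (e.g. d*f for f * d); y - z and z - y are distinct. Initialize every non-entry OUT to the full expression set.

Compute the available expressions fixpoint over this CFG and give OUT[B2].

Per-block solution:
  B0: | IN={} | OUT={}
  B1: | IN={} | OUT={}
  B2: | IN={} | OUT={c-a}
  B3: | IN={c-a} | OUT={}
  B4: | IN={} | OUT={a+b}

Merge at B2: IN[B2] = OUT[B1] = {}
Applying B2's transfer function to that IN value gives OUT[B2] (row B2 above).

Answer: {c-a}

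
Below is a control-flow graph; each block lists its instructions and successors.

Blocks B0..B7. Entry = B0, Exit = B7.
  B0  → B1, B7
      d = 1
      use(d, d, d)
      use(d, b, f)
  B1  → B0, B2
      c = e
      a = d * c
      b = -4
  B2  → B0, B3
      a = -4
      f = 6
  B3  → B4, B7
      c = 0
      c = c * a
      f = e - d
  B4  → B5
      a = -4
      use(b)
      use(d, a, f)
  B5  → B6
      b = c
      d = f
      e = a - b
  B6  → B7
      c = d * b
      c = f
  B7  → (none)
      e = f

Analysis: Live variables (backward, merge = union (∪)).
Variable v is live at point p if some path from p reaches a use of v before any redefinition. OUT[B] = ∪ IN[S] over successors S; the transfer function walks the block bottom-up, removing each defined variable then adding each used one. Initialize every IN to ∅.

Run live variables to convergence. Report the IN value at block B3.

Fixpoint table:
  B0:   IN={b, e, f}   OUT={d, e, f}
  B1:   IN={d, e, f}   OUT={b, d, e, f}
  B2:   IN={b, d, e}   OUT={a, b, d, e, f}
  B3:   IN={a, b, d, e}   OUT={b, c, d, f}
  B4:   IN={b, c, d, f}   OUT={a, c, f}
  B5:   IN={a, c, f}   OUT={b, d, f}
  B6:   IN={b, d, f}   OUT={f}
  B7:   IN={f}   OUT={}

Merge at B3: OUT[B3] = IN[B4] ⊔ IN[B7] = {b, c, d, f}
Applying B3's transfer function to that OUT value gives IN[B3] (row B3 above).

Answer: {a, b, d, e}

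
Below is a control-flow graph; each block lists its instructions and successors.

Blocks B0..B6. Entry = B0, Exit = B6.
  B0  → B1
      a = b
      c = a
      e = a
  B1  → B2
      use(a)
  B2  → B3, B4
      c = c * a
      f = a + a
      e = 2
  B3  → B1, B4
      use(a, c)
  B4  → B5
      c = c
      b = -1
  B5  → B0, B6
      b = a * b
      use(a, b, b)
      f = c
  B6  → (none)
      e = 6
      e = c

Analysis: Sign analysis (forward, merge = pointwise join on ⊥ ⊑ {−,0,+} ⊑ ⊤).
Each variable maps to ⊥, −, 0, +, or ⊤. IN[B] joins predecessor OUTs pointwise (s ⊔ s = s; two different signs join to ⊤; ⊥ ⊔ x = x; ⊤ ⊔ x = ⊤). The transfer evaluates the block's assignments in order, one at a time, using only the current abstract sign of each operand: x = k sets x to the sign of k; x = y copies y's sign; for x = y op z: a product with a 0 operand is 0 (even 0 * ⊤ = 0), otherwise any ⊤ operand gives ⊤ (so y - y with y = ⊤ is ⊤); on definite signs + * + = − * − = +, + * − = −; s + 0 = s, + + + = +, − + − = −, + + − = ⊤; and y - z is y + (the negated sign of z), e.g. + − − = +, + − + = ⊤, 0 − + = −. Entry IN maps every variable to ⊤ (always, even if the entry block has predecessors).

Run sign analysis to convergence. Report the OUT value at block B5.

Answer: {a: ⊤, b: ⊤, c: ⊤, d: ⊤, e: +, f: ⊤}

Working:
Per-block solution:
  B0: | IN=(all ⊤) | OUT=(all ⊤)
  B1: | IN=(all ⊤) | OUT=(all ⊤)
  B2: | IN=(all ⊤) | OUT={e:+; rest ⊤}
  B3: | IN={e:+; rest ⊤} | OUT={e:+; rest ⊤}
  B4: | IN={e:+; rest ⊤} | OUT={b:-, e:+; rest ⊤}
  B5: | IN={b:-, e:+; rest ⊤} | OUT={e:+; rest ⊤}
  B6: | IN={e:+; rest ⊤} | OUT=(all ⊤)

Merge at B5: IN[B5] = OUT[B4] = {a: ⊤, b: -, c: ⊤, d: ⊤, e: +, f: ⊤}
Applying B5's transfer function to that IN value gives OUT[B5] (row B5 above).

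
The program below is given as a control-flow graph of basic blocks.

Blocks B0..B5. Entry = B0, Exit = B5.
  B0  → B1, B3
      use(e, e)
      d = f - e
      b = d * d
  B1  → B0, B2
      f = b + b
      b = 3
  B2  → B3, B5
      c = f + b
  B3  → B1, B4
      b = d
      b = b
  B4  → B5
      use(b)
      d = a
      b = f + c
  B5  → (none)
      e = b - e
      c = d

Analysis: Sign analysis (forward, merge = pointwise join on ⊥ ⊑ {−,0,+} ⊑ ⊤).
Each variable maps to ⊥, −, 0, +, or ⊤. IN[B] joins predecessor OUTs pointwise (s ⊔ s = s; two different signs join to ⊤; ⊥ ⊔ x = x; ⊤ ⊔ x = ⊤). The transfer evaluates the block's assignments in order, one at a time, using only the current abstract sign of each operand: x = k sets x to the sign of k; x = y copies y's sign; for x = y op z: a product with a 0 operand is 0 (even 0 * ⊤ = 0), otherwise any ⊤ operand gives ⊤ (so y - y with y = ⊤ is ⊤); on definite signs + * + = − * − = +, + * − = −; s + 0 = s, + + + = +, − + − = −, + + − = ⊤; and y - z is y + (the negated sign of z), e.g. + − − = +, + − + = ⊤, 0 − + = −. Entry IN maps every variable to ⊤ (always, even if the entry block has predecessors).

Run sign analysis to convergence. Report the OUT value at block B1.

Per-block solution:
  B0:  IN=(all ⊤)  OUT=(all ⊤)
  B1:  IN=(all ⊤)  OUT={b:+; rest ⊤}
  B2:  IN={b:+; rest ⊤}  OUT={b:+; rest ⊤}
  B3:  IN=(all ⊤)  OUT=(all ⊤)
  B4:  IN=(all ⊤)  OUT=(all ⊤)
  B5:  IN=(all ⊤)  OUT=(all ⊤)

Merge at B1: IN[B1] = OUT[B0] ⊔ OUT[B3] = {a: ⊤, b: ⊤, c: ⊤, d: ⊤, e: ⊤, f: ⊤}
Applying B1's transfer function to that IN value gives OUT[B1] (row B1 above).

Answer: {a: ⊤, b: +, c: ⊤, d: ⊤, e: ⊤, f: ⊤}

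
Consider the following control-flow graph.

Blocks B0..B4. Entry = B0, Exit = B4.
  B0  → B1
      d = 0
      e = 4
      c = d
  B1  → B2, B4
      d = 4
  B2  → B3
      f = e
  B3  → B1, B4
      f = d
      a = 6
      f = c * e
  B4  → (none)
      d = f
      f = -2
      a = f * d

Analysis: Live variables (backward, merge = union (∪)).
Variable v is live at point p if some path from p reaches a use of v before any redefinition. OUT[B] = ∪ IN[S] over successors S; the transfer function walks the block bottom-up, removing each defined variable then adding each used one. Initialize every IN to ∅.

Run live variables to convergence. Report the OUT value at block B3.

Per-block solution:
  B0: | IN={f} | OUT={c, e, f}
  B1: | IN={c, e, f} | OUT={c, d, e, f}
  B2: | IN={c, d, e} | OUT={c, d, e}
  B3: | IN={c, d, e} | OUT={c, e, f}
  B4: | IN={f} | OUT={}

Merge at B3: OUT[B3] = IN[B1] ⊔ IN[B4] = {c, e, f}

Answer: {c, e, f}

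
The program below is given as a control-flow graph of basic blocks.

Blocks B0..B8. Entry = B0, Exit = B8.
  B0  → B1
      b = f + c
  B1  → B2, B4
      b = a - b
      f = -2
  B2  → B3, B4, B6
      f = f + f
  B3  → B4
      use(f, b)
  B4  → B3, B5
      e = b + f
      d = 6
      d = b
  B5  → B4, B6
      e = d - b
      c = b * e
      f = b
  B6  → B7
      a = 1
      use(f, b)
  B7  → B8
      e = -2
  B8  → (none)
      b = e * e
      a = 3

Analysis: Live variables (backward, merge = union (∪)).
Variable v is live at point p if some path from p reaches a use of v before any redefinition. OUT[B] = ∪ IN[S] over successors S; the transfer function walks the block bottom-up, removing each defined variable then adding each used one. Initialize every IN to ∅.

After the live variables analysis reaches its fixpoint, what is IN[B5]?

Converged values:
  B0: | IN={a, c, f} | OUT={a, b}
  B1: | IN={a, b} | OUT={b, f}
  B2: | IN={b, f} | OUT={b, f}
  B3: | IN={b, f} | OUT={b, f}
  B4: | IN={b, f} | OUT={b, d, f}
  B5: | IN={b, d} | OUT={b, f}
  B6: | IN={b, f} | OUT={}
  B7: | IN={} | OUT={e}
  B8: | IN={e} | OUT={}

Merge at B5: OUT[B5] = IN[B4] ⊔ IN[B6] = {b, f}
Applying B5's transfer function to that OUT value gives IN[B5] (row B5 above).

Answer: {b, d}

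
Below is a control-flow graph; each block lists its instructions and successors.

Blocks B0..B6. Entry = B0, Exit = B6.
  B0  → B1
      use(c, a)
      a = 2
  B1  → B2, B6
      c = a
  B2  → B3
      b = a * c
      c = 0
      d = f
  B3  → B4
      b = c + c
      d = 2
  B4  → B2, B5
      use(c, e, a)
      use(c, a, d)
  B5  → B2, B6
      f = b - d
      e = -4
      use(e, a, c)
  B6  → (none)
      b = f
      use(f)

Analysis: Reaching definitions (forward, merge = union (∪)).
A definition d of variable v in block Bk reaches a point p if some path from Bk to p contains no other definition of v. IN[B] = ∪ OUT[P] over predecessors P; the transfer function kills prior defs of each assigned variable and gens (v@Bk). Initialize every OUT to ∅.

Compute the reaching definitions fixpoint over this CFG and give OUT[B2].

Per-block solution:
  B0: | IN={} | OUT={a@B0}
  B1: | IN={a@B0} | OUT={a@B0, c@B1}
  B2: | IN={a@B0, b@B3, c@B1, c@B2, d@B3, e@B5, f@B5} | OUT={a@B0, b@B2, c@B2, d@B2, e@B5, f@B5}
  B3: | IN={a@B0, b@B2, c@B2, d@B2, e@B5, f@B5} | OUT={a@B0, b@B3, c@B2, d@B3, e@B5, f@B5}
  B4: | IN={a@B0, b@B3, c@B2, d@B3, e@B5, f@B5} | OUT={a@B0, b@B3, c@B2, d@B3, e@B5, f@B5}
  B5: | IN={a@B0, b@B3, c@B2, d@B3, e@B5, f@B5} | OUT={a@B0, b@B3, c@B2, d@B3, e@B5, f@B5}
  B6: | IN={a@B0, b@B3, c@B1, c@B2, d@B3, e@B5, f@B5} | OUT={a@B0, b@B6, c@B1, c@B2, d@B3, e@B5, f@B5}

Merge at B2: IN[B2] = OUT[B1] ⊔ OUT[B4] ⊔ OUT[B5] = {a@B0, b@B3, c@B1, c@B2, d@B3, e@B5, f@B5}
Applying B2's transfer function to that IN value gives OUT[B2] (row B2 above).

Answer: {a@B0, b@B2, c@B2, d@B2, e@B5, f@B5}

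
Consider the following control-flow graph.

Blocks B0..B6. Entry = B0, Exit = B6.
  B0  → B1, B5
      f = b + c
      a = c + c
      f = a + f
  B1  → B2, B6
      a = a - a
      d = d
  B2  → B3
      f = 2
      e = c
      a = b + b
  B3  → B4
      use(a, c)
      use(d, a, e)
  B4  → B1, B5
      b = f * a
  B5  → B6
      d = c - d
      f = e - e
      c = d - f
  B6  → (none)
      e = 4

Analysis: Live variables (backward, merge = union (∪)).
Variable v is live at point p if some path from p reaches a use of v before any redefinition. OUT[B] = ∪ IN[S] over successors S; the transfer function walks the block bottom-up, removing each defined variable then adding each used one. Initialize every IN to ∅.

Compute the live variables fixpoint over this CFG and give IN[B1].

Fixpoint table:
  B0: | IN={b, c, d, e} | OUT={a, b, c, d, e}
  B1: | IN={a, b, c, d} | OUT={b, c, d}
  B2: | IN={b, c, d} | OUT={a, c, d, e, f}
  B3: | IN={a, c, d, e, f} | OUT={a, c, d, e, f}
  B4: | IN={a, c, d, e, f} | OUT={a, b, c, d, e}
  B5: | IN={c, d, e} | OUT={}
  B6: | IN={} | OUT={}

Merge at B1: OUT[B1] = IN[B2] ⊔ IN[B6] = {b, c, d}
Applying B1's transfer function to that OUT value gives IN[B1] (row B1 above).

Answer: {a, b, c, d}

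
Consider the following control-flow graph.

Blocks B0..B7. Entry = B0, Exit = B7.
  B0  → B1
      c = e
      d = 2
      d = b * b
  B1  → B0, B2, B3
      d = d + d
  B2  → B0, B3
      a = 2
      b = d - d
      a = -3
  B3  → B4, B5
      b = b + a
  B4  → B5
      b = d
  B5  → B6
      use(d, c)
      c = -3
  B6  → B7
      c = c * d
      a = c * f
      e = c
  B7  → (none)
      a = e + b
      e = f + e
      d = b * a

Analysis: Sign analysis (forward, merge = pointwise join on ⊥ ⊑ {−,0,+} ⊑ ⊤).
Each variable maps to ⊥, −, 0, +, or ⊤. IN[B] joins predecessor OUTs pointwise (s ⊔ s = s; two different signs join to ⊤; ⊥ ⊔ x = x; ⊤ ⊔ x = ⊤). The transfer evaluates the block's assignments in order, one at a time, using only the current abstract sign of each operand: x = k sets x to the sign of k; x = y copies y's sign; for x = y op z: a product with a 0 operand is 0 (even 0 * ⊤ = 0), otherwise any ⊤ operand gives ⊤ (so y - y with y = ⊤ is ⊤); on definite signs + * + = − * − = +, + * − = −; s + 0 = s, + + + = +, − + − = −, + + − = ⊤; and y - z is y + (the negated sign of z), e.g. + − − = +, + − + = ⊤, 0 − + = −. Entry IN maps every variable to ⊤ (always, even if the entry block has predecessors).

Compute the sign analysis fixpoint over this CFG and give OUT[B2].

Answer: {a: -, b: ⊤, c: ⊤, d: ⊤, e: ⊤, f: ⊤}

Working:
Fixpoint table:
  B0:   IN=(all ⊤)   OUT=(all ⊤)
  B1:   IN=(all ⊤)   OUT=(all ⊤)
  B2:   IN=(all ⊤)   OUT={a:-; rest ⊤}
  B3:   IN=(all ⊤)   OUT=(all ⊤)
  B4:   IN=(all ⊤)   OUT=(all ⊤)
  B5:   IN=(all ⊤)   OUT={c:-; rest ⊤}
  B6:   IN={c:-; rest ⊤}   OUT=(all ⊤)
  B7:   IN=(all ⊤)   OUT=(all ⊤)

Merge at B2: IN[B2] = OUT[B1] = {a: ⊤, b: ⊤, c: ⊤, d: ⊤, e: ⊤, f: ⊤}
Applying B2's transfer function to that IN value gives OUT[B2] (row B2 above).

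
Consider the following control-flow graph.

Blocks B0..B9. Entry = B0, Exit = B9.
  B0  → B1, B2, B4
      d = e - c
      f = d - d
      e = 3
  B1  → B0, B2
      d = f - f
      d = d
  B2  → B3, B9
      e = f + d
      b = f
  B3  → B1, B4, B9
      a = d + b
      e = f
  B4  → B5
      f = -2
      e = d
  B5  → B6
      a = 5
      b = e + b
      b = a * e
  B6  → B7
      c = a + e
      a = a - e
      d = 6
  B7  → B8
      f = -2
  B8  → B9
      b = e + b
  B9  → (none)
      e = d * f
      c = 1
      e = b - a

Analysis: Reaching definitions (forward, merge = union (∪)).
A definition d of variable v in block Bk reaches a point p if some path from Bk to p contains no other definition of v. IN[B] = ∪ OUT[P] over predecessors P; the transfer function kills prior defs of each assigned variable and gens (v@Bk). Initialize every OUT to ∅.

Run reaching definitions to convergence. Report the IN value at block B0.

Fixpoint table:
  B0: | IN={a@B3, b@B2, d@B1, e@B0, e@B3, f@B0} | OUT={a@B3, b@B2, d@B0, e@B0, f@B0}
  B1: | IN={a@B3, b@B2, d@B0, d@B1, e@B0, e@B3, f@B0} | OUT={a@B3, b@B2, d@B1, e@B0, e@B3, f@B0}
  B2: | IN={a@B3, b@B2, d@B0, d@B1, e@B0, e@B3, f@B0} | OUT={a@B3, b@B2, d@B0, d@B1, e@B2, f@B0}
  B3: | IN={a@B3, b@B2, d@B0, d@B1, e@B2, f@B0} | OUT={a@B3, b@B2, d@B0, d@B1, e@B3, f@B0}
  B4: | IN={a@B3, b@B2, d@B0, d@B1, e@B0, e@B3, f@B0} | OUT={a@B3, b@B2, d@B0, d@B1, e@B4, f@B4}
  B5: | IN={a@B3, b@B2, d@B0, d@B1, e@B4, f@B4} | OUT={a@B5, b@B5, d@B0, d@B1, e@B4, f@B4}
  B6: | IN={a@B5, b@B5, d@B0, d@B1, e@B4, f@B4} | OUT={a@B6, b@B5, c@B6, d@B6, e@B4, f@B4}
  B7: | IN={a@B6, b@B5, c@B6, d@B6, e@B4, f@B4} | OUT={a@B6, b@B5, c@B6, d@B6, e@B4, f@B7}
  B8: | IN={a@B6, b@B5, c@B6, d@B6, e@B4, f@B7} | OUT={a@B6, b@B8, c@B6, d@B6, e@B4, f@B7}
  B9: | IN={a@B3, a@B6, b@B2, b@B8, c@B6, d@B0, d@B1, d@B6, e@B2, e@B3, e@B4, f@B0, f@B7} | OUT={a@B3, a@B6, b@B2, b@B8, c@B9, d@B0, d@B1, d@B6, e@B9, f@B0, f@B7}

Merge at B0 (entry node, so the boundary value {} is joined with the incoming edge(s)): IN[B0] = {} ⊔ OUT[B1] = {a@B3, b@B2, d@B1, e@B0, e@B3, f@B0}

Answer: {a@B3, b@B2, d@B1, e@B0, e@B3, f@B0}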